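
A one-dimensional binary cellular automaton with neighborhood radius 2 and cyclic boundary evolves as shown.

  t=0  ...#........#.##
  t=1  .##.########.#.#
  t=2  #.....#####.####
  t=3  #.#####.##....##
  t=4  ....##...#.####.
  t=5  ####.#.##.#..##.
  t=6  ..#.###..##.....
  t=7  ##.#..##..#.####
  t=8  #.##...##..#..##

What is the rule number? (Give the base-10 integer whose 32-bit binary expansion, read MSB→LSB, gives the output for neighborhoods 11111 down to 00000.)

  ##### -> #   bit 31 = 1  t=1,i=6
  ####. -> #   bit 30 = 1  t=1,i=10
  ###.# -> .   bit 29 = 0  t=1,i=11
  ###.. -> #   bit 28 = 1  t=2,i=0
  ##.## -> .   bit 27 = 0  t=1,i=3
  ##.#. -> #   bit 26 = 1  t=1,i=12
  ##..# -> #   bit 25 = 1  t=6,i=7
  ##... -> .   bit 24 = 0  t=0,i=0
  #.### -> .   bit 23 = 0  t=1,i=4
  #.##. -> .   bit 22 = 0  t=0,i=14
  #.#.# -> #   bit 21 = 1  t=1,i=13
  #.#.. -> #   bit 20 = 1  t=5,i=10
  #..## -> .   bit 19 = 0  t=5,i=12
  #..#. -> .   bit 18 = 0  t=7,i=9
  #...# -> #   bit 17 = 1  t=0,i=1
  #.... -> #   bit 16 = 1  t=0,i=5
  .#### -> .   bit 15 = 0  t=1,i=5
  .###. -> .   bit 14 = 0  t=3,i=15
  .##.# -> .   bit 13 = 0  t=1,i=2
  .##.. -> #   bit 12 = 1  t=0,i=15
  .#.## -> #   bit 11 = 1  t=0,i=13
  .#.#. -> #   bit 10 = 1  t=1,i=14
  .#..# -> .   bit 9 = 0  t=5,i=11
  .#... -> #   bit 8 = 1  t=0,i=4
  ..### -> #   bit 7 = 1  t=2,i=6
  ..##. -> .   bit 6 = 0  t=4,i=4
  ..#.# -> .   bit 5 = 0  t=0,i=12
  ..#.. -> .   bit 4 = 0  t=0,i=3
  ...## -> #   bit 3 = 1  t=2,i=5
  ...#. -> #   bit 2 = 1  t=0,i=2
  ....# -> #   bit 1 = 1  t=0,i=10
  ..... -> #   bit 0 = 1  t=0,i=6
  bits 11010110001100110001110110001111 = 3593674127

3593674127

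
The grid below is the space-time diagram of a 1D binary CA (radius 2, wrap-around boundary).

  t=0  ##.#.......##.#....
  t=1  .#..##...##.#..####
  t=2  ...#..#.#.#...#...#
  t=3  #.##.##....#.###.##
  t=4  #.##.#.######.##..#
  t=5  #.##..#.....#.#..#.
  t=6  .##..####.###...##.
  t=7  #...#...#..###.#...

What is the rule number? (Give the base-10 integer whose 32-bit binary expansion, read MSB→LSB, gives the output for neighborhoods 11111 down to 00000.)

827156798

  nb #####: next=.  (t=4,i=9, bit31=0)
  nb ####.: next=.  (t=1,i=17, bit30=0)
  nb ###.#: next=#  (t=1,i=18, bit29=1)
  nb ###..: next=#  (t=6,i=12, bit28=1)
  nb ##.##: next=.  (t=3,i=1, bit27=0)
  nb ##.#.: next=.  (t=0,i=2, bit26=0)
  nb ##..#: next=.  (t=4,i=16, bit25=0)
  nb ##...: next=#  (t=1,i=6, bit24=1)
  nb #.###: next=.  (t=3,i=13, bit23=0)
  nb #.##.: next=#  (t=3,i=2, bit22=1)
  nb #.#.#: next=.  (t=2,i=8, bit21=0)
  nb #.#..: next=.  (t=0,i=3, bit20=0)
  nb #..##: next=#  (t=1,i=3, bit19=1)
  nb #..#.: next=#  (t=2,i=5, bit18=1)
  nb #...#: next=.  (t=1,i=7, bit17=0)
  nb #....: next=#  (t=0,i=5, bit16=1)
  nb .####: next=.  (t=1,i=16, bit15=0)
  nb .###.: next=#  (t=3,i=14, bit14=1)
  nb .##.#: next=#  (t=0,i=1, bit13=1)
  nb .##..: next=.  (t=1,i=5, bit12=0)
  nb .#.##: next=#  (t=3,i=12, bit11=1)
  nb .#.#.: next=.  (t=2,i=7, bit10=0)
  nb .#..#: next=.  (t=1,i=2, bit9=0)
  nb .#...: next=#  (t=0,i=4, bit8=1)
  nb ..###: next=.  (t=1,i=15, bit7=0)
  nb ..##.: next=.  (t=0,i=0, bit6=0)
  nb ..#.#: next=#  (t=2,i=6, bit5=1)
  nb ..#..: next=#  (t=2,i=3, bit4=1)
  nb ...##: next=#  (t=0,i=10, bit3=1)
  nb ...#.: next=#  (t=2,i=2, bit2=1)
  nb ....#: next=#  (t=0,i=9, bit1=1)
  nb .....: next=.  (t=0,i=6, bit0=0)
  bits 00110001010011010110100100111110 = 827156798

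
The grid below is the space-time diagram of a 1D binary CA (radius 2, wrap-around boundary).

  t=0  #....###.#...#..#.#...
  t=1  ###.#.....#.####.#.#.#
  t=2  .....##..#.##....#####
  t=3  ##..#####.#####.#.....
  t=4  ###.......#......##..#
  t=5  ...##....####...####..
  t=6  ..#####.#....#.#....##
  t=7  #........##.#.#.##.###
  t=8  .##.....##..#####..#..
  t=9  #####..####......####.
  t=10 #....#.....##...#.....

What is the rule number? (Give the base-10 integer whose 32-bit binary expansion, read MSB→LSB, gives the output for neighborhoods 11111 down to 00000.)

  #####|.  b31=0 t=2,i=19
  ####.|.  b30=0 t=1,i=1
  ###.#|.  b29=0 t=0,i=7
  ###..|.  b28=0 t=2,i=21
  ##.##|.  b27=0 t=3,i=9
  ##.#.|.  b26=0 t=0,i=8
  ##..#|#  b25=1 t=2,i=7
  ##...|#  b24=1 t=2,i=0
  #.###|#  b23=1 t=1,i=12
  #.##.|#  b22=1 t=2,i=11
  #.#.#|#  b21=1 t=1,i=17
  #.#..|.  b20=0 t=0,i=9
  #..##|.  b19=0 t=3,i=3
  #..#.|#  b18=1 t=0,i=15
  #...#|.  b17=0 t=0,i=11
  #....|#  b16=1 t=0,i=2
  .####|.  b15=0 t=1,i=0
  .###.|.  b14=0 t=0,i=6
  .##.#|.  b13=0 t=7,i=10
  .##..|#  b12=1 t=2,i=6
  .#.##|#  b11=1 t=1,i=11
  .#.#.|#  b10=1 t=0,i=17
  .#..#|#  b9=1 t=0,i=14
  .#...|#  b8=1 t=0,i=1
  ..###|.  b7=0 t=0,i=5
  ..##.|#  b6=1 t=2,i=5
  ..#.#|.  b5=0 t=0,i=16
  ..#..|#  b4=1 t=0,i=0
  ...##|#  b3=1 t=0,i=4
  ...#.|#  b2=1 t=0,i=12
  ....#|.  b1=0 t=0,i=3
  .....|.  b0=0 t=1,i=7
  bits 00000011111001010001111101011100 = 65347420

65347420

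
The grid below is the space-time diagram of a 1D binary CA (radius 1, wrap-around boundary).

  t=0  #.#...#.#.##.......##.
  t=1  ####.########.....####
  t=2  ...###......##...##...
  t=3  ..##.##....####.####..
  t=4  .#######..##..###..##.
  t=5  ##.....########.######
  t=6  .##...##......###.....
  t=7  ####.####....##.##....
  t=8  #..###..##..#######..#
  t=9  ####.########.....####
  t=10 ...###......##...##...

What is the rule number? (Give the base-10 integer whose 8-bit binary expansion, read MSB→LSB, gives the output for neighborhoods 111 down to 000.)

126

  nb ###: next=.  (t=1,i=0, bit7=0)
  nb ##.: next=#  (t=0,i=11, bit6=1)
  nb #.#: next=#  (t=0,i=1, bit5=1)
  nb #..: next=#  (t=0,i=3, bit4=1)
  nb .##: next=#  (t=0,i=10, bit3=1)
  nb .#.: next=#  (t=0,i=0, bit2=1)
  nb ..#: next=#  (t=0,i=5, bit1=1)
  nb ...: next=.  (t=0,i=4, bit0=0)
  bits 01111110 = 126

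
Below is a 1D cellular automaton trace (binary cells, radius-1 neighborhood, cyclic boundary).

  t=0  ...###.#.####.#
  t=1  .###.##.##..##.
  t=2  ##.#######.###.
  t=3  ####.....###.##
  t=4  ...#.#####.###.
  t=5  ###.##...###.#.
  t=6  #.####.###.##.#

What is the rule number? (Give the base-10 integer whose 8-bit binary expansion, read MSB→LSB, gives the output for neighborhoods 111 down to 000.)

107

  ###|.  b7=0 t=0,i=4
  ##.|#  b6=1 t=0,i=5
  #.#|#  b5=1 t=0,i=6
  #..|.  b4=0 t=0,i=0
  .##|#  b3=1 t=0,i=3
  .#.|.  b2=0 t=0,i=7
  ..#|#  b1=1 t=0,i=2
  ...|#  b0=1 t=0,i=1
  bits 01101011 = 107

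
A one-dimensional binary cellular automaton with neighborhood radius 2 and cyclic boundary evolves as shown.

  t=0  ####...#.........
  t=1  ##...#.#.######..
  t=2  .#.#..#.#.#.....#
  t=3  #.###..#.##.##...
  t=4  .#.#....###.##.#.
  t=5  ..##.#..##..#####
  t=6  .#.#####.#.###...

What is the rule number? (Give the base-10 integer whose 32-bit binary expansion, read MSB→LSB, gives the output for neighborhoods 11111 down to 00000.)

73137809

  nb #####: next=.  (t=1,i=11, bit31=0)
  nb ####.: next=.  (t=0,i=2, bit30=0)
  nb ###.#: next=.  (t=4,i=10, bit29=0)
  nb ###..: next=.  (t=0,i=3, bit28=0)
  nb ##.##: next=.  (t=3,i=11, bit27=0)
  nb ##.#.: next=#  (t=4,i=14, bit26=1)
  nb ##..#: next=.  (t=1,i=15, bit25=0)
  nb ##...: next=.  (t=0,i=4, bit24=0)
  nb #.###: next=.  (t=1,i=9, bit23=0)
  nb #.##.: next=#  (t=3,i=9, bit22=1)
  nb #.#.#: next=.  (t=1,i=7, bit21=0)
  nb #.#..: next=#  (t=2,i=3, bit20=1)
  nb #..##: next=#  (t=1,i=16, bit19=1)
  nb #..#.: next=.  (t=2,i=5, bit18=0)
  nb #...#: next=#  (t=0,i=5, bit17=1)
  nb #....: next=#  (t=0,i=9, bit16=1)
  nb .####: next=#  (t=0,i=1, bit15=1)
  nb .###.: next=#  (t=3,i=3, bit14=1)
  nb .##.#: next=#  (t=3,i=10, bit13=1)
  nb .##..: next=#  (t=1,i=1, bit12=1)
  nb .#.##: next=#  (t=1,i=8, bit11=1)
  nb .#.#.: next=#  (t=1,i=6, bit10=1)
  nb .#..#: next=#  (t=2,i=4, bit9=1)
  nb .#...: next=.  (t=0,i=8, bit8=0)
  nb ..###: next=#  (t=0,i=0, bit7=1)
  nb ..##.: next=.  (t=1,i=0, bit6=0)
  nb ..#.#: next=.  (t=1,i=5, bit5=0)
  nb ..#..: next=#  (t=0,i=7, bit4=1)
  nb ...##: next=.  (t=0,i=16, bit3=0)
  nb ...#.: next=.  (t=0,i=6, bit2=0)
  nb ....#: next=.  (t=0,i=15, bit1=0)
  nb .....: next=#  (t=0,i=10, bit0=1)
  bits 00000100010110111111111010010001 = 73137809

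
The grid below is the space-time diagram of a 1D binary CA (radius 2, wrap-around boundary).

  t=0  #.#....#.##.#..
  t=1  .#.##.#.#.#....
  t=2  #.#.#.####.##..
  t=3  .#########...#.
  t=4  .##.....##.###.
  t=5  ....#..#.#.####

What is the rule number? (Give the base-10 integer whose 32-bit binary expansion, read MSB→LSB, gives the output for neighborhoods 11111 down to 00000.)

1923345820

  nb #####: next=.  (t=3,i=3, bit31=0)
  nb ####.: next=#  (t=2,i=8, bit30=1)
  nb ###.#: next=#  (t=2,i=9, bit29=1)
  nb ###..: next=#  (t=3,i=9, bit28=1)
  nb ##.##: next=.  (t=2,i=10, bit27=0)
  nb ##.#.: next=.  (t=0,i=11, bit26=0)
  nb ##..#: next=#  (t=2,i=13, bit25=1)
  nb ##...: next=.  (t=3,i=10, bit24=0)
  nb #.###: next=#  (t=2,i=6, bit23=1)
  nb #.##.: next=.  (t=0,i=9, bit22=0)
  nb #.#.#: next=#  (t=1,i=6, bit21=1)
  nb #.#..: next=.  (t=0,i=2, bit20=0)
  nb #..##: next=.  (t=3,i=0, bit19=0)
  nb #..#.: next=.  (t=0,i=14, bit18=0)
  nb #...#: next=#  (t=3,i=11, bit17=1)
  nb #....: next=#  (t=0,i=4, bit16=1)
  nb .####: next=#  (t=2,i=7, bit15=1)
  nb .###.: next=#  (t=4,i=12, bit14=1)
  nb .##.#: next=#  (t=0,i=10, bit13=1)
  nb .##..: next=.  (t=2,i=12, bit12=0)
  nb .#.##: next=#  (t=0,i=8, bit11=1)
  nb .#.#.: next=#  (t=0,i=1, bit10=1)
  nb .#..#: next=.  (t=0,i=13, bit9=0)
  nb .#...: next=#  (t=0,i=3, bit8=1)
  nb ..###: next=#  (t=3,i=1, bit7=1)
  nb ..##.: next=.  (t=4,i=1, bit6=0)
  nb ..#.#: next=.  (t=0,i=0, bit5=0)
  nb ..#..: next=#  (t=3,i=13, bit4=1)
  nb ...##: next=#  (t=4,i=7, bit3=1)
  nb ...#.: next=#  (t=0,i=6, bit2=1)
  nb ....#: next=.  (t=0,i=5, bit1=0)
  nb .....: next=.  (t=1,i=13, bit0=0)
  bits 01110010101000111110110110011100 = 1923345820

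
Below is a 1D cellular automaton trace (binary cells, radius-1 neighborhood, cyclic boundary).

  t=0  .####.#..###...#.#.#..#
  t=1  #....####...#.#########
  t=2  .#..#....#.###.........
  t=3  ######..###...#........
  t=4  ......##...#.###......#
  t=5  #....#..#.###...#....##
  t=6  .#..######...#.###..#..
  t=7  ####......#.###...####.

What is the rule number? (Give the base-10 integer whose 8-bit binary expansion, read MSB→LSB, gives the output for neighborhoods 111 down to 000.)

54

  ###|.  b7=0 t=0,i=2
  ##.|.  b6=0 t=0,i=4
  #.#|#  b5=1 t=0,i=0
  #..|#  b4=1 t=0,i=7
  .##|.  b3=0 t=0,i=1
  .#.|#  b2=1 t=0,i=6
  ..#|#  b1=1 t=0,i=8
  ...|.  b0=0 t=0,i=13
  bits 00110110 = 54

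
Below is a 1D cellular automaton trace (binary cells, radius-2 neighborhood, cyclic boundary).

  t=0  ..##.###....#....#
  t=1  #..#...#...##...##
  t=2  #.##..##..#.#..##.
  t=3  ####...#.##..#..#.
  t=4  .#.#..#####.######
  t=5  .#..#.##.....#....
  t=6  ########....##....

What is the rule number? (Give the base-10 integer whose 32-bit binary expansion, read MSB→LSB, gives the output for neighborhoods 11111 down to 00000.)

  #####|.  b31=0 t=4,i=8
  ####.|.  b30=0 t=3,i=2
  ###.#|.  b29=0 t=4,i=10
  ###..|#  b28=1 t=0,i=7
  ##.##|.  b27=0 t=0,i=4
  ##.#.|.  b26=0 t=2,i=17
  ##..#|.  b25=0 t=1,i=1
  ##...|.  b24=0 t=0,i=8
  #.###|.  b23=0 t=0,i=5
  #.##.|#  b22=1 t=2,i=2
  #.#.#|#  b21=1 t=2,i=0
  #.#..|.  b20=0 t=2,i=12
  #..##|.  b19=0 t=0,i=1
  #..#.|#  b18=1 t=1,i=2
  #...#|.  b17=0 t=1,i=5
  #....|.  b16=0 t=0,i=9
  .####|#  b15=1 t=3,i=1
  .###.|.  b14=0 t=0,i=6
  .##.#|#  b13=1 t=0,i=3
  .##..|#  b12=1 t=1,i=12
  .#.##|#  b11=1 t=2,i=1
  .#.#.|.  b10=0 t=2,i=11
  .#..#|#  b9=1 t=0,i=0
  .#...|.  b8=0 t=0,i=13
  ..###|#  b7=1 t=1,i=16
  ..##.|.  b6=0 t=0,i=2
  ..#.#|#  b5=1 t=2,i=10
  ..#..|#  b4=1 t=0,i=12
  ...##|#  b3=1 t=1,i=10
  ...#.|#  b2=1 t=0,i=11
  ....#|.  b1=0 t=0,i=10
  .....|.  b0=0 t=5,i=10
  bits 00010000011001001011101010111100 = 275036860

275036860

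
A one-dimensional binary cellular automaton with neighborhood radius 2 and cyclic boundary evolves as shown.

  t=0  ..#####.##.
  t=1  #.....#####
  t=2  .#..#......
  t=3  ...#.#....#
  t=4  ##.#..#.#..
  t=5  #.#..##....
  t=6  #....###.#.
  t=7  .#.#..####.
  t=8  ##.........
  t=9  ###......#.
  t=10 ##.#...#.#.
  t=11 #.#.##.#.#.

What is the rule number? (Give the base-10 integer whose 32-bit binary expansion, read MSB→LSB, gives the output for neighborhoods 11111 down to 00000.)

770068834

  [31] ##### => .  t=0,i=4
  [30] ####. => .  t=0,i=5
  [29] ###.# => #  t=0,i=6
  [28] ###.. => .  t=1,i=0
  [27] ##.## => #  t=0,i=7
  [26] ##.#. => #  t=4,i=2
  [25] ##..# => .  t=7,i=10
  [24] ##... => #  t=0,i=10
  [23] #.### => #  t=9,i=0
  [22] #.##. => #  t=0,i=8
  [21] #.#.# => #  t=6,i=9
  [20] #.#.. => .  t=3,i=5
  [19] #..## => .  t=4,i=10
  [18] #..#. => #  t=2,i=3
  [17] #...# => #  t=0,i=0
  [16] #.... => .  t=1,i=2
  [15] .#### => .  t=0,i=3
  [14] .###. => #  t=6,i=6
  [13] .##.# => .  t=4,i=1
  [12] .##.. => #  t=0,i=9
  [11] .#.## => .  t=9,i=10
  [10] .#.#. => .  t=3,i=4
  [9] .#..# => .  t=2,i=2
  [8] .#... => #  t=2,i=5
  [7] ..### => .  t=0,i=2
  [6] ..##. => #  t=4,i=0
  [5] ..#.# => #  t=3,i=3
  [4] ..#.. => .  t=2,i=1
  [3] ...## => .  t=0,i=1
  [2] ...#. => .  t=2,i=0
  [1] ....# => #  t=1,i=4
  [0] ..... => .  t=1,i=3
  bits 00101101111001100101000101100010 = 770068834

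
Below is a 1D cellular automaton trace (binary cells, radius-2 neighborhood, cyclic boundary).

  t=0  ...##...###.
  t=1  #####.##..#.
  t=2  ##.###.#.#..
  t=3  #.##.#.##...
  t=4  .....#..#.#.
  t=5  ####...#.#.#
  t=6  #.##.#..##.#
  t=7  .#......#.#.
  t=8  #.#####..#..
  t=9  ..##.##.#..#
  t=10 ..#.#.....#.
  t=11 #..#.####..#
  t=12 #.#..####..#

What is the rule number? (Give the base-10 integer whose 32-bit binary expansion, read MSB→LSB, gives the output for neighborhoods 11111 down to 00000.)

  [31] ##### => .  t=1,i=2
  [30] ####. => #  t=1,i=3
  [29] ###.# => #  t=1,i=4
  [28] ###.. => #  t=0,i=10
  [27] ##.## => #  t=1,i=5
  [26] ##.#. => .  t=2,i=6
  [25] ##..# => .  t=1,i=8
  [24] ##... => .  t=0,i=5
  [23] #.### => #  t=1,i=0
  [22] #.##. => .  t=1,i=6
  [21] #.#.# => #  t=2,i=7
  [20] #.#.. => .  t=2,i=9
  [19] #..## => .  t=2,i=11
  [18] #..#. => #  t=1,i=9
  [17] #...# => #  t=0,i=6
  [16] #.... => #  t=0,i=0
  [15] .#### => #  t=1,i=1
  [14] .###. => .  t=0,i=9
  [13] .##.# => .  t=2,i=1
  [12] .##.. => #  t=0,i=4
  [11] .#.## => .  t=1,i=11
  [10] .#.#. => #  t=2,i=8
  [9] .#..# => .  t=2,i=10
  [8] .#... => #  t=4,i=11
  [7] ..### => .  t=0,i=8
  [6] ..##. => #  t=0,i=3
  [5] ..#.# => .  t=1,i=10
  [4] ..#.. => .  t=4,i=5
  [3] ...## => #  t=0,i=2
  [2] ...#. => .  t=3,i=11
  [1] ....# => #  t=0,i=1
  [0] ..... => #  t=4,i=1
  bits 01111000101001111001010101001011 = 2024248651

2024248651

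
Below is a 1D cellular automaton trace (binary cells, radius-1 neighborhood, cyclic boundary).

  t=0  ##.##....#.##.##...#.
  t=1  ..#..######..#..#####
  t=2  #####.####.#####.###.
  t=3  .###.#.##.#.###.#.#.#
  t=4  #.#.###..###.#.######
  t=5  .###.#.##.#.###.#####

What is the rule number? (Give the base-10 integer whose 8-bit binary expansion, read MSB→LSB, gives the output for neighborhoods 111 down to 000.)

  ###|#  b7=1 t=1,i=6
  ##.|.  b6=0 t=0,i=1
  #.#|#  b5=1 t=0,i=2
  #..|#  b4=1 t=0,i=5
  .##|.  b3=0 t=0,i=0
  .#.|#  b2=1 t=0,i=9
  ..#|#  b1=1 t=0,i=8
  ...|#  b0=1 t=0,i=6
  bits 10110111 = 183

183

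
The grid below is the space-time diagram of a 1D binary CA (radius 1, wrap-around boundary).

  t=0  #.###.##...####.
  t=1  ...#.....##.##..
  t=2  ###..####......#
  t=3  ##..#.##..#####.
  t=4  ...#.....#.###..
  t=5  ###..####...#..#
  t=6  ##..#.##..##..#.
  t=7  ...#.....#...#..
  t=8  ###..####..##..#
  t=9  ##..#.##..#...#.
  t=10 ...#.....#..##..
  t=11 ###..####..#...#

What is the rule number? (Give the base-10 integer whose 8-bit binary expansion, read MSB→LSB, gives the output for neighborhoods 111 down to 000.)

131

  nb ###: next=#  (t=0,i=3, bit7=1)
  nb ##.: next=.  (t=0,i=4, bit6=0)
  nb #.#: next=.  (t=0,i=1, bit5=0)
  nb #..: next=.  (t=0,i=8, bit4=0)
  nb .##: next=.  (t=0,i=2, bit3=0)
  nb .#.: next=.  (t=0,i=0, bit2=0)
  nb ..#: next=#  (t=0,i=10, bit1=1)
  nb ...: next=#  (t=0,i=9, bit0=1)
  bits 10000011 = 131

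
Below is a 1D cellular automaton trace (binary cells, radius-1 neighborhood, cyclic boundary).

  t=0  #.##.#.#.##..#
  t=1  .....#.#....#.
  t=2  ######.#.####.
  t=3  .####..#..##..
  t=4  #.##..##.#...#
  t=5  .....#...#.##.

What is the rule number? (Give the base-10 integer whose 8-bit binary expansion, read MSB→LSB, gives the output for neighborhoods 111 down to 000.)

  [7] ### => #  t=2,i=1
  [6] ##. => .  t=0,i=0
  [5] #.# => .  t=0,i=1
  [4] #.. => .  t=0,i=11
  [3] .## => .  t=0,i=2
  [2] .#. => #  t=0,i=5
  [1] ..# => #  t=0,i=12
  [0] ... => #  t=1,i=0
  bits 10000111 = 135

135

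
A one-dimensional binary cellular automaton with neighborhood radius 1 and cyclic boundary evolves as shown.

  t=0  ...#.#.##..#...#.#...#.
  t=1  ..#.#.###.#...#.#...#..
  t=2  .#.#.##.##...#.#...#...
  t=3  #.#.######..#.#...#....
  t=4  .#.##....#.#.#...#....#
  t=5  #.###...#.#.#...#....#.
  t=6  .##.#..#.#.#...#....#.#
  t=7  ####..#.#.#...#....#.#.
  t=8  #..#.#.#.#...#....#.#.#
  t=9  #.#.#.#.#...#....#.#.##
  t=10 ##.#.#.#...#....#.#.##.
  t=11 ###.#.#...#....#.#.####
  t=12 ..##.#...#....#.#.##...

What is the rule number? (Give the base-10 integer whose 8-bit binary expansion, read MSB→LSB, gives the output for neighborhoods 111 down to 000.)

  ### -> .   bit 7 = 0  t=1,i=7
  ##. -> #   bit 6 = 1  t=0,i=8
  #.# -> #   bit 5 = 1  t=0,i=4
  #.. -> .   bit 4 = 0  t=0,i=9
  .## -> #   bit 3 = 1  t=0,i=7
  .#. -> .   bit 2 = 0  t=0,i=3
  ..# -> #   bit 1 = 1  t=0,i=2
  ... -> .   bit 0 = 0  t=0,i=0
  bits 01101010 = 106

106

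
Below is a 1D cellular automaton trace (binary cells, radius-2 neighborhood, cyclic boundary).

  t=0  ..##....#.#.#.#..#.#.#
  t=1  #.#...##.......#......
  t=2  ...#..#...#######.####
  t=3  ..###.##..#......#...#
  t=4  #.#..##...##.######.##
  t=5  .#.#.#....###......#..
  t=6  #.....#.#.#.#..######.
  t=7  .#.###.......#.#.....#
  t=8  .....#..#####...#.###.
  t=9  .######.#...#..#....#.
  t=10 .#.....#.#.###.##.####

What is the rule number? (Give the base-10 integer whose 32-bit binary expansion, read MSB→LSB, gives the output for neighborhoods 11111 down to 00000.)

473965527

  #####|.  b31=0 t=2,i=12
  ####.|.  b30=0 t=2,i=15
  ###.#|.  b29=0 t=2,i=16
  ###..|#  b28=1 t=2,i=21
  ##.##|#  b27=1 t=2,i=17
  ##.#.|#  b26=1 t=4,i=1
  ##..#|.  b25=0 t=3,i=8
  ##...|.  b24=0 t=0,i=4
  #.###|.  b23=0 t=2,i=18
  #.##.|#  b22=1 t=3,i=6
  #.#.#|.  b21=0 t=0,i=10
  #.#..|.  b20=0 t=0,i=14
  #..##|.  b19=0 t=0,i=1
  #..#.|.  b18=0 t=0,i=16
  #...#|.  b17=0 t=1,i=4
  #....|.  b16=0 t=0,i=5
  .####|.  b15=0 t=2,i=11
  .###.|.  b14=0 t=3,i=3
  .##.#|#  b13=1 t=4,i=11
  .##..|.  b12=0 t=0,i=3
  .#.##|.  b11=0 t=7,i=2
  .#.#.|.  b10=0 t=0,i=9
  .#..#|#  b9=1 t=0,i=0
  .#...|#  b8=1 t=1,i=3
  ..###|#  b7=1 t=2,i=10
  ..##.|#  b6=1 t=0,i=2
  ..#.#|.  b5=0 t=0,i=8
  ..#..|#  b4=1 t=1,i=15
  ...##|.  b3=0 t=1,i=5
  ...#.|#  b2=1 t=0,i=7
  ....#|#  b1=1 t=0,i=6
  .....|#  b0=1 t=1,i=10
  bits 00011100010000000010001111010111 = 473965527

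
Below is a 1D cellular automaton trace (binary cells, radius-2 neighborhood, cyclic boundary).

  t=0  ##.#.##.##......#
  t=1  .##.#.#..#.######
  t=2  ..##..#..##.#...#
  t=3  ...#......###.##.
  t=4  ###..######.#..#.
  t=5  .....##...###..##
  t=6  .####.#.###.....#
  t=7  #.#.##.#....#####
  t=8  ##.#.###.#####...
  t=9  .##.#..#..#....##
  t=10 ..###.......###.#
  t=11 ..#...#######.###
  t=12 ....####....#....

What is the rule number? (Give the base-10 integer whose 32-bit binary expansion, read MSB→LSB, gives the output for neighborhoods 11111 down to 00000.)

605272239

  nb #####: next=.  (t=1,i=13, bit31=0)
  nb ####.: next=.  (t=1,i=15, bit30=0)
  nb ###.#: next=#  (t=0,i=1, bit29=1)
  nb ###..: next=.  (t=4,i=2, bit28=0)
  nb ##.##: next=.  (t=0,i=7, bit27=0)
  nb ##.#.: next=#  (t=0,i=2, bit26=1)
  nb ##..#: next=.  (t=2,i=4, bit25=0)
  nb ##...: next=.  (t=0,i=10, bit24=0)
  nb #.###: next=.  (t=1,i=11, bit23=0)
  nb #.##.: next=.  (t=0,i=5, bit22=0)
  nb #.#.#: next=.  (t=0,i=3, bit21=0)
  nb #.#..: next=#  (t=1,i=6, bit20=1)
  nb #..##: next=.  (t=2,i=1, bit19=0)
  nb #..#.: next=.  (t=1,i=8, bit18=0)
  nb #...#: next=#  (t=2,i=14, bit17=1)
  nb #....: next=#  (t=0,i=11, bit16=1)
  nb .####: next=#  (t=1,i=12, bit15=1)
  nb .###.: next=.  (t=0,i=0, bit14=0)
  nb .##.#: next=#  (t=0,i=6, bit13=1)
  nb .##..: next=#  (t=0,i=9, bit12=1)
  nb .#.##: next=#  (t=0,i=4, bit11=1)
  nb .#.#.: next=.  (t=1,i=5, bit10=0)
  nb .#..#: next=.  (t=1,i=7, bit9=0)
  nb .#...: next=.  (t=2,i=13, bit8=0)
  nb ..###: next=#  (t=0,i=16, bit7=1)
  nb ..##.: next=.  (t=2,i=2, bit6=0)
  nb ..#.#: next=#  (t=1,i=9, bit5=1)
  nb ..#..: next=.  (t=2,i=6, bit4=0)
  nb ...##: next=#  (t=0,i=15, bit3=1)
  nb ...#.: next=#  (t=2,i=15, bit2=1)
  nb ....#: next=#  (t=0,i=14, bit1=1)
  nb .....: next=#  (t=0,i=12, bit0=1)
  bits 00100100000100111011100010101111 = 605272239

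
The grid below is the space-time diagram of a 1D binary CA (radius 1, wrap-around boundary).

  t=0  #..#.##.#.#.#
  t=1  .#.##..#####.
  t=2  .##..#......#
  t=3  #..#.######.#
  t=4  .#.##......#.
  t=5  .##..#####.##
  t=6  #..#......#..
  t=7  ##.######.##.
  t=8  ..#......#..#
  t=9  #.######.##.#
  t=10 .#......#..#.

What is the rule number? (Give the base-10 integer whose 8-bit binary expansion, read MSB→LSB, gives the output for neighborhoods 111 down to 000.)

53

  ### -> .   bit 7 = 0  t=1,i=8
  ##. -> .   bit 6 = 0  t=0,i=0
  #.# -> #   bit 5 = 1  t=0,i=4
  #.. -> #   bit 4 = 1  t=0,i=1
  .## -> .   bit 3 = 0  t=0,i=5
  .#. -> #   bit 2 = 1  t=0,i=3
  ..# -> .   bit 1 = 0  t=0,i=2
  ... -> #   bit 0 = 1  t=2,i=7
  bits 00110101 = 53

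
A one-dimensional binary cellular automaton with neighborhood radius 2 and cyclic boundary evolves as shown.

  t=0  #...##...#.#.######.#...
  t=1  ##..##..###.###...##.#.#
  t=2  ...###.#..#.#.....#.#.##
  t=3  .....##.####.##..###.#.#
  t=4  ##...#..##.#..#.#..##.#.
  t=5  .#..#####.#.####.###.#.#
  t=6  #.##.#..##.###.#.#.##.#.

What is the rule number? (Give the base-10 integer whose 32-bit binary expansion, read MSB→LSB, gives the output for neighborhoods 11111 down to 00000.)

  [31] ##### => .  t=0,i=15
  [30] ####. => .  t=0,i=17
  [29] ###.# => #  t=0,i=18
  [28] ###.. => .  t=1,i=1
  [27] ##.## => .  t=1,i=11
  [26] ##.#. => #  t=0,i=19
  [25] ##..# => .  t=1,i=2
  [24] ##... => .  t=0,i=6
  [23] #.### => #  t=0,i=13
  [22] #.##. => .  t=2,i=22
  [21] #.#.# => .  t=0,i=11
  [20] #.#.. => .  t=0,i=20
  [19] #..## => #  t=1,i=3
  [18] #..#. => #  t=2,i=9
  [17] #...# => .  t=0,i=2
  [16] #.... => #  t=2,i=14
  [15] .#### => #  t=0,i=14
  [14] .###. => .  t=1,i=0
  [13] .##.# => .  t=1,i=19
  [12] .##.. => #  t=0,i=5
  [11] .#.## => #  t=0,i=12
  [10] .#.#. => #  t=0,i=10
  [9] .#..# => #  t=2,i=8
  [8] .#... => #  t=0,i=1
  [7] ..### => .  t=1,i=8
  [6] ..##. => #  t=0,i=4
  [5] ..#.# => #  t=0,i=9
  [4] ..#.. => #  t=0,i=0
  [3] ...## => .  t=0,i=3
  [2] ...#. => #  t=0,i=8
  [1] ....# => .  t=2,i=16
  [0] ..... => .  t=2,i=15
  bits 00100100100011011001111101110100 = 613261172

613261172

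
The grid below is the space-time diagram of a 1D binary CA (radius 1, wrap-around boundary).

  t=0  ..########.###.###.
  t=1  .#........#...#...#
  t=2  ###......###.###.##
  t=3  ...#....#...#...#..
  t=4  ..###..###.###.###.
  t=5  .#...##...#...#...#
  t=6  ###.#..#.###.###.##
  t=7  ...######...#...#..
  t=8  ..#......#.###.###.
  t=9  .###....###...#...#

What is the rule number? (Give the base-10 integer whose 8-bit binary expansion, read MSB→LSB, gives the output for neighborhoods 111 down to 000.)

  ###|.  b7=0 t=0,i=3
  ##.|.  b6=0 t=0,i=9
  #.#|#  b5=1 t=0,i=10
  #..|#  b4=1 t=0,i=18
  .##|.  b3=0 t=0,i=2
  .#.|#  b2=1 t=1,i=1
  ..#|#  b1=1 t=0,i=1
  ...|.  b0=0 t=0,i=0
  bits 00110110 = 54

54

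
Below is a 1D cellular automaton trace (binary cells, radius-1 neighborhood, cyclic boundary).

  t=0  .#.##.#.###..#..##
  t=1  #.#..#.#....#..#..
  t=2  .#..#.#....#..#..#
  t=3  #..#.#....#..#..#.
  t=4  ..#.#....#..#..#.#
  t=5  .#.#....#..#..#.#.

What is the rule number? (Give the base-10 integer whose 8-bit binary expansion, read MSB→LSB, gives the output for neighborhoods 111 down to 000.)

34

  nb ###: next=.  (t=0,i=9, bit7=0)
  nb ##.: next=.  (t=0,i=4, bit6=0)
  nb #.#: next=#  (t=0,i=0, bit5=1)
  nb #..: next=.  (t=0,i=11, bit4=0)
  nb .##: next=.  (t=0,i=3, bit3=0)
  nb .#.: next=.  (t=0,i=1, bit2=0)
  nb ..#: next=#  (t=0,i=12, bit1=1)
  nb ...: next=.  (t=1,i=9, bit0=0)
  bits 00100010 = 34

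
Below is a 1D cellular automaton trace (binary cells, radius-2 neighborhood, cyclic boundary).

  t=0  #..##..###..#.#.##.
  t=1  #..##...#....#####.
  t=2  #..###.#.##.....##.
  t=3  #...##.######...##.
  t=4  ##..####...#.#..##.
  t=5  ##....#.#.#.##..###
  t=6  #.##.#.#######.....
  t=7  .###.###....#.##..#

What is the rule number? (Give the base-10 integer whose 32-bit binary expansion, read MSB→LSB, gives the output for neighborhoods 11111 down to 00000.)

  ##### -> .   bit 31 = 0  t=1,i=15
  ####. -> #   bit 30 = 1  t=1,i=16
  ###.# -> #   bit 29 = 1  t=1,i=17
  ###.. -> .   bit 28 = 0  t=0,i=9
  ##.## -> #   bit 27 = 1  t=3,i=6
  ##.#. -> .   bit 26 = 0  t=0,i=18
  ##..# -> .   bit 25 = 0  t=0,i=5
  ##... -> #   bit 24 = 1  t=1,i=5
  #.### -> #   bit 23 = 1  t=3,i=7
  #.##. -> #   bit 22 = 1  t=0,i=16
  #.#.# -> #   bit 21 = 1  t=0,i=14
  #.#.. -> #   bit 20 = 1  t=0,i=0
  #..## -> .   bit 19 = 0  t=0,i=2
  #..#. -> .   bit 18 = 0  t=0,i=11
  #...# -> .   bit 17 = 0  t=1,i=6
  #.... -> #   bit 16 = 1  t=1,i=10
  .#### -> .   bit 15 = 0  t=1,i=14
  .###. -> #   bit 14 = 1  t=0,i=8
  .##.# -> #   bit 13 = 1  t=0,i=17
  .##.. -> #   bit 12 = 1  t=0,i=4
  .#.## -> #   bit 11 = 1  t=0,i=15
  .#.#. -> #   bit 10 = 1  t=0,i=13
  .#..# -> .   bit 9 = 0  t=0,i=1
  .#... -> #   bit 8 = 1  t=1,i=9
  ..### -> .   bit 7 = 0  t=0,i=7
  ..##. -> #   bit 6 = 1  t=0,i=3
  ..#.# -> .   bit 5 = 0  t=0,i=12
  ..#.. -> .   bit 4 = 0  t=1,i=8
  ...## -> .   bit 3 = 0  t=1,i=12
  ...#. -> #   bit 2 = 1  t=1,i=7
  ....# -> .   bit 1 = 0  t=1,i=11
  ..... -> .   bit 0 = 0  t=2,i=13
  bits 01101001111100010111110101000100 = 1777433924

1777433924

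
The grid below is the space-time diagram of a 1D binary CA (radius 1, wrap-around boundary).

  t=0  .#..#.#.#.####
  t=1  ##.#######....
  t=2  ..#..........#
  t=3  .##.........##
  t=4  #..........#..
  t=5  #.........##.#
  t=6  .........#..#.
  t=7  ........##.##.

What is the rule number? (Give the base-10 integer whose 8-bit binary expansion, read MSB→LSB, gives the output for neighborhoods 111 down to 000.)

38

  ###|.  b7=0 t=0,i=11
  ##.|.  b6=0 t=0,i=13
  #.#|#  b5=1 t=0,i=0
  #..|.  b4=0 t=0,i=2
  .##|.  b3=0 t=0,i=10
  .#.|#  b2=1 t=0,i=1
  ..#|#  b1=1 t=0,i=3
  ...|.  b0=0 t=1,i=11
  bits 00100110 = 38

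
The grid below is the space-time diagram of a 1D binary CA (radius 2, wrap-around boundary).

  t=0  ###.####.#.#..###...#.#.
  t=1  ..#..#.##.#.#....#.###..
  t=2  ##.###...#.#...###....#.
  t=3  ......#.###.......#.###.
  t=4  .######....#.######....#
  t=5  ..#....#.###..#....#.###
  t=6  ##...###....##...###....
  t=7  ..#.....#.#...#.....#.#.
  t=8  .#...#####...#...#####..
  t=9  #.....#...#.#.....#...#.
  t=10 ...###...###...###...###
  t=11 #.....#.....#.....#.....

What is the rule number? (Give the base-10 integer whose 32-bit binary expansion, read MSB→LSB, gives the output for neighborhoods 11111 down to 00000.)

  ##### -> .   bit 31 = 0  t=4,i=3
  ####. -> .   bit 30 = 0  t=0,i=6
  ###.# -> #   bit 29 = 1  t=0,i=2
  ###.. -> .   bit 28 = 0  t=0,i=16
  ##.## -> .   bit 27 = 0  t=0,i=3
  ##.#. -> #   bit 26 = 1  t=0,i=8
  ##..# -> #   bit 25 = 1  t=5,i=0
  ##... -> #   bit 24 = 1  t=0,i=17
  #.### -> .   bit 23 = 0  t=0,i=0
  #.##. -> .   bit 22 = 0  t=1,i=7
  #.#.# -> .   bit 21 = 0  t=0,i=9
  #.#.. -> .   bit 20 = 0  t=0,i=11
  #..## -> .   bit 19 = 0  t=0,i=13
  #..#. -> #   bit 18 = 1  t=1,i=4
  #...# -> .   bit 17 = 0  t=0,i=18
  #.... -> .   bit 16 = 0  t=1,i=14
  .#### -> #   bit 15 = 1  t=0,i=5
  .###. -> .   bit 14 = 0  t=0,i=1
  .##.# -> .   bit 13 = 0  t=1,i=8
  .##.. -> .   bit 12 = 0  t=6,i=1
  .#.## -> .   bit 11 = 0  t=0,i=23
  .#.#. -> #   bit 10 = 1  t=0,i=10
  .#..# -> #   bit 9 = 1  t=0,i=12
  .#... -> .   bit 8 = 0  t=1,i=13
  ..### -> .   bit 7 = 0  t=0,i=14
  ..##. -> .   bit 6 = 0  t=6,i=0
  ..#.# -> #   bit 5 = 1  t=0,i=20
  ..#.. -> .   bit 4 = 0  t=1,i=2
  ...## -> .   bit 3 = 0  t=2,i=14
  ...#. -> #   bit 2 = 1  t=0,i=19
  ....# -> #   bit 1 = 1  t=1,i=0
  ..... -> #   bit 0 = 1  t=3,i=1
  bits 00100111000001001000011000100111 = 654607911

654607911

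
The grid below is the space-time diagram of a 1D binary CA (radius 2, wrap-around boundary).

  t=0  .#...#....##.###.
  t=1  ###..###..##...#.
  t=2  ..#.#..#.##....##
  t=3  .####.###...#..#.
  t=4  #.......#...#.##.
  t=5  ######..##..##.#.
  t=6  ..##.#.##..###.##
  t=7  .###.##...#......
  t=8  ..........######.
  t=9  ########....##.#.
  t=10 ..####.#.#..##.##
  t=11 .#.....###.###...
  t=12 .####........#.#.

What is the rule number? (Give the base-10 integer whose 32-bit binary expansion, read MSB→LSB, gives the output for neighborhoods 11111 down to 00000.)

  nb #####: next=#  (t=5,i=2, bit31=1)
  nb ####.: next=.  (t=3,i=3, bit30=0)
  nb ###.#: next=.  (t=3,i=4, bit29=0)
  nb ###..: next=#  (t=0,i=15, bit28=1)
  nb ##.##: next=.  (t=0,i=12, bit27=0)
  nb ##.#.: next=.  (t=4,i=16, bit26=0)
  nb ##..#: next=.  (t=0,i=16, bit25=0)
  nb ##...: next=.  (t=1,i=12, bit24=0)
  nb #.###: next=.  (t=0,i=13, bit23=0)
  nb #.##.: next=.  (t=2,i=9, bit22=0)
  nb #.#.#: next=#  (t=5,i=15, bit21=1)
  nb #.#..: next=#  (t=2,i=4, bit20=1)
  nb #..##: next=#  (t=1,i=4, bit19=1)
  nb #..#.: next=#  (t=0,i=0, bit18=1)
  nb #...#: next=.  (t=0,i=3, bit17=0)
  nb #....: next=#  (t=0,i=7, bit16=1)
  nb .####: next=.  (t=3,i=2, bit15=0)
  nb .###.: next=.  (t=0,i=14, bit14=0)
  nb .##.#: next=#  (t=0,i=11, bit13=1)
  nb .##..: next=.  (t=1,i=11, bit12=0)
  nb .#.##: next=#  (t=1,i=16, bit11=1)
  nb .#.#.: next=#  (t=2,i=3, bit10=1)
  nb .#..#: next=.  (t=2,i=5, bit9=0)
  nb .#...: next=#  (t=0,i=2, bit8=1)
  nb ..###: next=.  (t=1,i=5, bit7=0)
  nb ..##.: next=#  (t=0,i=10, bit6=1)
  nb ..#.#: next=#  (t=1,i=15, bit5=1)
  nb ..#..: next=#  (t=0,i=1, bit4=1)
  nb ...##: next=.  (t=0,i=9, bit3=0)
  nb ...#.: next=.  (t=0,i=4, bit2=0)
  nb ....#: next=.  (t=0,i=8, bit1=0)
  nb .....: next=#  (t=4,i=3, bit0=1)
  bits 10010000001111010010110101110001 = 2419928433

2419928433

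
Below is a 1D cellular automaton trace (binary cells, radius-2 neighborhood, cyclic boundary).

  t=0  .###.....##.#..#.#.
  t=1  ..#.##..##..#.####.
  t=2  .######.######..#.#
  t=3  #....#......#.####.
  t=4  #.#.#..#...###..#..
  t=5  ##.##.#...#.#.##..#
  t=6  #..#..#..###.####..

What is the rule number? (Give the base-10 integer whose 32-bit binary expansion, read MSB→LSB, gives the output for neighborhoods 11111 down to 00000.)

  nb #####: next=.  (t=2,i=3, bit31=0)
  nb ####.: next=#  (t=1,i=16, bit30=1)
  nb ###.#: next=.  (t=2,i=6, bit29=0)
  nb ###..: next=.  (t=0,i=3, bit28=0)
  nb ##.##: next=.  (t=2,i=7, bit27=0)
  nb ##.#.: next=.  (t=0,i=11, bit26=0)
  nb ##..#: next=#  (t=1,i=6, bit25=1)
  nb ##...: next=#  (t=0,i=4, bit24=1)
  nb #.###: next=.  (t=1,i=14, bit23=0)
  nb #.##.: next=#  (t=1,i=4, bit22=1)
  nb #.#.#: next=.  (t=2,i=18, bit21=0)
  nb #.#..: next=#  (t=0,i=12, bit20=1)
  nb #..##: next=.  (t=0,i=0, bit19=0)
  nb #..#.: next=#  (t=0,i=14, bit18=1)
  nb #...#: next=.  (t=1,i=0, bit17=0)
  nb #....: next=#  (t=0,i=5, bit16=1)
  nb .####: next=.  (t=1,i=15, bit15=0)
  nb .###.: next=#  (t=0,i=2, bit14=1)
  nb .##.#: next=.  (t=0,i=10, bit13=0)
  nb .##..: next=#  (t=1,i=5, bit12=1)
  nb .#.##: next=#  (t=1,i=3, bit11=1)
  nb .#.#.: next=#  (t=0,i=16, bit10=1)
  nb .#..#: next=.  (t=0,i=13, bit9=0)
  nb .#...: next=.  (t=3,i=1, bit8=0)
  nb ..###: next=.  (t=0,i=1, bit7=0)
  nb ..##.: next=#  (t=0,i=9, bit6=1)
  nb ..#.#: next=#  (t=0,i=15, bit5=1)
  nb ..#..: next=.  (t=3,i=5, bit4=0)
  nb ...##: next=#  (t=0,i=8, bit3=1)
  nb ...#.: next=#  (t=1,i=1, bit2=1)
  nb ....#: next=.  (t=0,i=7, bit1=0)
  nb .....: next=.  (t=0,i=6, bit0=0)
  bits 01000011010101010101110001101100 = 1129667692

1129667692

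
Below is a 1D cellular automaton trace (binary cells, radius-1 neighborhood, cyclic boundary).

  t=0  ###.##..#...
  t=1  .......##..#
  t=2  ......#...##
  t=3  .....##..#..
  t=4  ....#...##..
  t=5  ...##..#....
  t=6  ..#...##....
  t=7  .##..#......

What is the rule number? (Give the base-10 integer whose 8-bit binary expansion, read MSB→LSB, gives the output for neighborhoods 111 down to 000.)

6

  ###|.  b7=0 t=0,i=1
  ##.|.  b6=0 t=0,i=2
  #.#|.  b5=0 t=0,i=3
  #..|.  b4=0 t=0,i=6
  .##|.  b3=0 t=0,i=0
  .#.|#  b2=1 t=0,i=8
  ..#|#  b1=1 t=0,i=7
  ...|.  b0=0 t=0,i=10
  bits 00000110 = 6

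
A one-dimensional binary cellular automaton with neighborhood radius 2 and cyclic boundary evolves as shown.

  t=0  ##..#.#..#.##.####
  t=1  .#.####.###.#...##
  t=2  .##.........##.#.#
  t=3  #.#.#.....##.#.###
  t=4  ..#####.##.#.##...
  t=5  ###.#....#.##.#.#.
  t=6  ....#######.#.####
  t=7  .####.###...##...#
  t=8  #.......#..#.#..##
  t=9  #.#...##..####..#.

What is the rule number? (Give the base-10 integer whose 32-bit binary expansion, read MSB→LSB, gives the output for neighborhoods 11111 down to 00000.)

  #####|#  b31=1 t=0,i=16
  ####.|.  b30=0 t=0,i=0
  ###.#|.  b29=0 t=1,i=6
  ###..|#  b28=1 t=0,i=1
  ##.##|.  b27=0 t=0,i=13
  ##.#.|.  b26=0 t=1,i=0
  ##..#|.  b25=0 t=0,i=2
  ##...|.  b24=0 t=2,i=3
  #.###|.  b23=0 t=0,i=14
  #.##.|.  b22=0 t=0,i=11
  #.#.#|#  b21=1 t=1,i=1
  #.#..|#  b20=1 t=0,i=6
  #..##|.  b19=0 t=8,i=15
  #..#.|#  b18=1 t=0,i=3
  #...#|.  b17=0 t=1,i=14
  #....|#  b16=1 t=2,i=4
  .####|.  b15=0 t=0,i=15
  .###.|.  b14=0 t=1,i=9
  .##.#|#  b13=1 t=0,i=12
  .##..|#  b12=1 t=2,i=2
  .#.##|#  b11=1 t=0,i=10
  .#.#.|#  b10=1 t=0,i=5
  .#..#|.  b9=0 t=0,i=7
  .#...|#  b8=1 t=1,i=13
  ..###|#  b7=1 t=4,i=2
  ..##.|.  b6=0 t=1,i=16
  ..#.#|#  b5=1 t=0,i=4
  ..#..|.  b4=0 t=8,i=8
  ...##|#  b3=1 t=1,i=15
  ...#.|#  b2=1 t=5,i=8
  ....#|#  b1=1 t=2,i=10
  .....|.  b0=0 t=2,i=5
  bits 10010000001101010011110110101110 = 2419408302

2419408302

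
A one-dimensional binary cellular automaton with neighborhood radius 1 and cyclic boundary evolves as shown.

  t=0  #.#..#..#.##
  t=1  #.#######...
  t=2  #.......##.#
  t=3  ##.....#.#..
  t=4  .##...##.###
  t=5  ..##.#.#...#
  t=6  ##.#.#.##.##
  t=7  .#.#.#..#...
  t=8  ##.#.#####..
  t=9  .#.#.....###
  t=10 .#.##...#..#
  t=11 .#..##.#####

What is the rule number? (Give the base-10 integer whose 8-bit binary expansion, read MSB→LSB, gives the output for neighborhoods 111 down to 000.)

86

  nb ###: next=.  (t=0,i=11, bit7=0)
  nb ##.: next=#  (t=0,i=0, bit6=1)
  nb #.#: next=.  (t=0,i=1, bit5=0)
  nb #..: next=#  (t=0,i=3, bit4=1)
  nb .##: next=.  (t=0,i=10, bit3=0)
  nb .#.: next=#  (t=0,i=2, bit2=1)
  nb ..#: next=#  (t=0,i=4, bit1=1)
  nb ...: next=.  (t=1,i=10, bit0=0)
  bits 01010110 = 86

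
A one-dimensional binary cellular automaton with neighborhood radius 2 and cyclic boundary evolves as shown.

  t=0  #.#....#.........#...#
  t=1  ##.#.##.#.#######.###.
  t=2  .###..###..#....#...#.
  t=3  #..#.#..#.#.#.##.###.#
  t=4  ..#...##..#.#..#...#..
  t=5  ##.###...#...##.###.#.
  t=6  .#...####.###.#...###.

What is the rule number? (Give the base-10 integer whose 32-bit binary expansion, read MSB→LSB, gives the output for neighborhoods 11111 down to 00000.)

  #####|.  b31=0 t=1,i=12
  ####.|.  b30=0 t=1,i=15
  ###.#|#  b29=1 t=1,i=16
  ###..|#  b28=1 t=2,i=3
  ##.##|.  b27=0 t=1,i=17
  ##.#.|#  b26=1 t=0,i=1
  ##..#|.  b25=0 t=2,i=4
  ##...|#  b24=1 t=5,i=6
  #.###|.  b23=0 t=1,i=10
  #.##.|.  b22=0 t=1,i=0
  #.#.#|#  b21=1 t=1,i=3
  #.#..|.  b20=0 t=0,i=2
  #..##|#  b19=1 t=2,i=0
  #..#.|#  b18=1 t=2,i=10
  #...#|#  b17=1 t=0,i=19
  #....|.  b16=0 t=0,i=4
  .####|#  b15=1 t=1,i=11
  .###.|.  b14=0 t=1,i=19
  .##.#|#  b13=1 t=0,i=0
  .##..|.  b12=0 t=3,i=0
  .#.##|.  b11=0 t=1,i=4
  .#.#.|.  b10=0 t=3,i=4
  .#..#|#  b9=1 t=2,i=21
  .#...|#  b8=1 t=0,i=3
  ..###|.  b7=0 t=2,i=1
  ..##.|.  b6=0 t=0,i=21
  ..#.#|.  b5=0 t=3,i=3
  ..#..|.  b4=0 t=0,i=7
  ...##|#  b3=1 t=0,i=20
  ...#.|#  b2=1 t=0,i=6
  ....#|#  b1=1 t=0,i=5
  .....|#  b0=1 t=0,i=10
  bits 00110101001011101010001100001111 = 892248847

892248847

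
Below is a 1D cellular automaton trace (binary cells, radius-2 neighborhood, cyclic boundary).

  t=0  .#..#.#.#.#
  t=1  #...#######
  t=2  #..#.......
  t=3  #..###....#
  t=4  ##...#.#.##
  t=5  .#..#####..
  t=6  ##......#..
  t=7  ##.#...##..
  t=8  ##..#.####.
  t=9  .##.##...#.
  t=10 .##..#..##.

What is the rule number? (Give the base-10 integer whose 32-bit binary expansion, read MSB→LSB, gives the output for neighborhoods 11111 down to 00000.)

841039228

  ##### -> .   bit 31 = 0  t=1,i=6
  ####. -> .   bit 30 = 0  t=1,i=10
  ###.# -> #   bit 29 = 1  t=8,i=9
  ###.. -> #   bit 28 = 1  t=1,i=0
  ##.## -> .   bit 27 = 0  t=8,i=10
  ##.#. -> .   bit 26 = 0  t=7,i=2
  ##..# -> #   bit 25 = 1  t=3,i=1
  ##... -> .   bit 24 = 0  t=1,i=1
  #.### -> .   bit 23 = 0  t=4,i=9
  #.##. -> .   bit 22 = 0  t=8,i=0
  #.#.# -> #   bit 21 = 1  t=0,i=6
  #.#.. -> .   bit 20 = 0  t=0,i=1
  #..## -> .   bit 19 = 0  t=3,i=2
  #..#. -> .   bit 18 = 0  t=0,i=3
  #...# -> .   bit 17 = 0  t=1,i=2
  #.... -> #   bit 16 = 1  t=2,i=5
  .#### -> .   bit 15 = 0  t=1,i=5
  .###. -> .   bit 14 = 0  t=3,i=4
  .##.# -> #   bit 13 = 1  t=7,i=1
  .##.. -> #   bit 12 = 1  t=3,i=0
  .#.## -> #   bit 11 = 1  t=4,i=8
  .#.#. -> #   bit 10 = 1  t=0,i=0
  .#..# -> .   bit 9 = 0  t=0,i=2
  .#... -> #   bit 8 = 1  t=2,i=4
  ..### -> .   bit 7 = 0  t=1,i=4
  ..##. -> #   bit 6 = 1  t=3,i=10
  ..#.# -> #   bit 5 = 1  t=0,i=4
  ..#.. -> #   bit 4 = 1  t=2,i=0
  ...## -> #   bit 3 = 1  t=1,i=3
  ...#. -> #   bit 2 = 1  t=2,i=10
  ....# -> .   bit 1 = 0  t=2,i=9
  ..... -> .   bit 0 = 0  t=2,i=6
  bits 00110010001000010011110101111100 = 841039228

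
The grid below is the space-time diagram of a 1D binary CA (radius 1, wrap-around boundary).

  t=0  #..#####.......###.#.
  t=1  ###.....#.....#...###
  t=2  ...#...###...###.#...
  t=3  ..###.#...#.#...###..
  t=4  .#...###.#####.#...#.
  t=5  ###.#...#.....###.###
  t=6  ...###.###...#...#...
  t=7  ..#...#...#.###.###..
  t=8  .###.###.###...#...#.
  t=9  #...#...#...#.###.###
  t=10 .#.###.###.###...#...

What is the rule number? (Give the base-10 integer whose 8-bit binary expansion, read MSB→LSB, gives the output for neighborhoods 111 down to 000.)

54

  ###|.  b7=0 t=0,i=4
  ##.|.  b6=0 t=0,i=7
  #.#|#  b5=1 t=0,i=18
  #..|#  b4=1 t=0,i=1
  .##|.  b3=0 t=0,i=3
  .#.|#  b2=1 t=0,i=0
  ..#|#  b1=1 t=0,i=2
  ...|.  b0=0 t=0,i=9
  bits 00110110 = 54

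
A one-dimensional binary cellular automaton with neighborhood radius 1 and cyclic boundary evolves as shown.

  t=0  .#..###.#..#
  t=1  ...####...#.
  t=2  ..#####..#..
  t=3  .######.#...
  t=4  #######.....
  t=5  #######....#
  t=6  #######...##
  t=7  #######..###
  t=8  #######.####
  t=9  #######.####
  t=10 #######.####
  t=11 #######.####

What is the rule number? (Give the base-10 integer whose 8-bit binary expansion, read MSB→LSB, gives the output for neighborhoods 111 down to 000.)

  ###|#  b7=1 t=0,i=5
  ##.|#  b6=1 t=0,i=6
  #.#|.  b5=0 t=0,i=0
  #..|.  b4=0 t=0,i=2
  .##|#  b3=1 t=0,i=4
  .#.|.  b2=0 t=0,i=1
  ..#|#  b1=1 t=0,i=3
  ...|.  b0=0 t=1,i=0
  bits 11001010 = 202

202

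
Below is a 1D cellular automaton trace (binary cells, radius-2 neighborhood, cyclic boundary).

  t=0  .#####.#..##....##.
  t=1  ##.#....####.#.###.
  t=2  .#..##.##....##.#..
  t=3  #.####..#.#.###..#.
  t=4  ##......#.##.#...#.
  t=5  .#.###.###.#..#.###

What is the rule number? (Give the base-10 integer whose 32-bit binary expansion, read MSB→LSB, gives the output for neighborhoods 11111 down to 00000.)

2150202349

  ##### -> #   bit 31 = 1  t=0,i=3
  ####. -> .   bit 30 = 0  t=0,i=4
  ###.# -> .   bit 29 = 0  t=0,i=5
  ###.. -> .   bit 28 = 0  t=3,i=5
  ##.## -> .   bit 27 = 0  t=1,i=18
  ##.#. -> .   bit 26 = 0  t=0,i=6
  ##..# -> .   bit 25 = 0  t=0,i=18
  ##... -> .   bit 24 = 0  t=0,i=12
  #.### -> .   bit 23 = 0  t=1,i=15
  #.##. -> .   bit 22 = 0  t=1,i=0
  #.#.# -> #   bit 21 = 1  t=1,i=13
  #.#.. -> .   bit 20 = 0  t=0,i=7
  #..## -> #   bit 19 = 1  t=0,i=0
  #..#. -> .   bit 18 = 0  t=3,i=7
  #...# -> .   bit 17 = 0  t=2,i=18
  #.... -> #   bit 16 = 1  t=0,i=13
  .#### -> .   bit 15 = 0  t=0,i=2
  .###. -> #   bit 14 = 1  t=1,i=16
  .##.# -> #   bit 13 = 1  t=1,i=1
  .##.. -> #   bit 12 = 1  t=0,i=11
  .#.## -> #   bit 11 = 1  t=1,i=14
  .#.#. -> .   bit 10 = 0  t=3,i=9
  .#..# -> #   bit 9 = 1  t=0,i=8
  .#... -> #   bit 8 = 1  t=1,i=4
  ..### -> #   bit 7 = 1  t=0,i=1
  ..##. -> #   bit 6 = 1  t=0,i=10
  ..#.# -> #   bit 5 = 1  t=3,i=8
  ..#.. -> .   bit 4 = 0  t=2,i=1
  ...## -> #   bit 3 = 1  t=0,i=15
  ...#. -> #   bit 2 = 1  t=2,i=0
  ....# -> .   bit 1 = 0  t=0,i=14
  ..... -> #   bit 0 = 1  t=4,i=4
  bits 10000000001010010111101111101101 = 2150202349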